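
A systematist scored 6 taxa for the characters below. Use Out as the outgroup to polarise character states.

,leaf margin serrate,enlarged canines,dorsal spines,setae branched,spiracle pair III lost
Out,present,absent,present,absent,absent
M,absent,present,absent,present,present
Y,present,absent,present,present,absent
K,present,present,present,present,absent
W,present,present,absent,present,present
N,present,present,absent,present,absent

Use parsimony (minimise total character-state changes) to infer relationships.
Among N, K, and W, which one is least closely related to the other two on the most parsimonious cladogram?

Character polarity is set by the outgroup: the derived state is whichever differs from the outgroup's state, so for leaf margin serrate, dorsal spines the derived state is 'absent', and for the remaining characters it is 'present'.
leaf margin serrate (derived state 'absent') is unique to M (autapomorphy; uninformative for grouping).
enlarged canines: derived state 'present' in K, M, N, and W only — synapomorphy for {K, M, N, W}.
dorsal spines: derived state 'absent' in M, N, and W only — synapomorphy for {M, N, W}.
All ingroup taxa share the derived state 'present' for setae branched; it defines the ingroup but does not resolve relationships within it.
Only M and W show the derived state 'present' for spiracle pair III lost, supporting them as a clade.
Most parsimonious ingroup topology: ((((M,W),N),K),Y).
W and N share a more recent common ancestor with each other than either does with K, so K is the least closely related of the three.

K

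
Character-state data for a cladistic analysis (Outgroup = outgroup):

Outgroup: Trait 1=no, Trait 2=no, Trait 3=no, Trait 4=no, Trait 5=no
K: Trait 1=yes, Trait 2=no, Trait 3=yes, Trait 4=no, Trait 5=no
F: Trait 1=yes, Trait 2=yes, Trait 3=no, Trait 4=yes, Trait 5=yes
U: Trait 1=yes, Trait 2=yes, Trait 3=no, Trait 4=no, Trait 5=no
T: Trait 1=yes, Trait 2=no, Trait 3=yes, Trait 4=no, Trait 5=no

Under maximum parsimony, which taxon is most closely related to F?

The outgroup has state 'no' for every character, so 'yes' is the derived state throughout.
Trait 1 (derived state 'yes') is shared by all ingroup taxa — unites the whole ingroup.
Only F and U show the derived state 'yes' for Trait 2, supporting them as a clade.
Only K and T show the derived state 'yes' for Trait 3, supporting them as a clade.
Trait 4: derived state 'yes' in F only — an autapomorphy, so it tells us nothing about relationships among taxa.
Trait 5: derived state 'yes' in F only — an autapomorphy, so it tells us nothing about relationships among taxa.
Most parsimonious ingroup topology: ((K,T),(F,U)).
F and U form a cherry on this tree, so they are sister taxa.

U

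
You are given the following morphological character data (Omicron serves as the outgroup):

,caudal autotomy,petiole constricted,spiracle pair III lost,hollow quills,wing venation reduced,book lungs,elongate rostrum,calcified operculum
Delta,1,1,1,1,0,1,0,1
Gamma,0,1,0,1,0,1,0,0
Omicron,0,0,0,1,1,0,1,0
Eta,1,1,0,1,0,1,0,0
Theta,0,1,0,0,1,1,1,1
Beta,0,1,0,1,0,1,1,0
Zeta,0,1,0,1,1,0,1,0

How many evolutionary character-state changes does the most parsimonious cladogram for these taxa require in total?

9

Character polarity is set by the outgroup: the derived state is whichever differs from the outgroup's state, so for hollow quills, wing venation reduced, elongate rostrum the derived state is '0', and for the remaining characters it is '1'.
caudal autotomy (derived state '1') is shared by Delta and Eta — a synapomorphy uniting that clade.
petiole constricted (derived state '1') is shared by all ingroup taxa — unites the whole ingroup.
spiracle pair III lost (derived state '1') is unique to Delta (autapomorphy; uninformative for grouping).
hollow quills (derived state '0') is unique to Theta (autapomorphy; uninformative for grouping).
Only Beta, Delta, Eta, and Gamma show the derived state '0' for wing venation reduced, supporting them as a clade.
book lungs (derived state '1') is shared by Beta, Delta, Eta, Gamma, and Theta — a synapomorphy uniting that clade.
elongate rostrum: derived state '0' in Delta, Eta, and Gamma only — synapomorphy for {Delta, Eta, Gamma}.
calcified operculum (state '1') occurs in Delta and Theta but conflicts with the nesting implied by the other characters — most parsimoniously interpreted as homoplasy.
Most parsimonious ingroup topology: ((((Gamma,(Eta,Delta)),Beta),Theta),Zeta).
Changes per character on this tree: caudal autotomy: 1; petiole constricted: 1; spiracle pair III lost: 1; hollow quills: 1; wing venation reduced: 1; book lungs: 1; elongate rostrum: 1; calcified operculum: 2.
Total = 9.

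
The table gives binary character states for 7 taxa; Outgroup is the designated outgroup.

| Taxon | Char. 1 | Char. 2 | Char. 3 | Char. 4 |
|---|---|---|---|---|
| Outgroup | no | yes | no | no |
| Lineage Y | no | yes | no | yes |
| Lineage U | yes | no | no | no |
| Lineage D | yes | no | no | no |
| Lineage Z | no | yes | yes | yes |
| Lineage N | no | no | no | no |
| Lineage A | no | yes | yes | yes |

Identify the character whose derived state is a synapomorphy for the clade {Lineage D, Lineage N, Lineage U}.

Char. 2

Character polarity is set by the outgroup: the derived state is whichever differs from the outgroup's state, so for Char. 2 the derived state is 'no', and for the remaining characters it is 'yes'.
Char. 1 (derived state 'yes') is shared by Lineage D and Lineage U — a synapomorphy uniting that clade.
Only Lineage D, Lineage N, and Lineage U show the derived state 'no' for Char. 2, supporting them as a clade.
Only Lineage A and Lineage Z show the derived state 'yes' for Char. 3, supporting them as a clade.
Only Lineage A, Lineage Y, and Lineage Z show the derived state 'yes' for Char. 4, supporting them as a clade.
Most parsimonious ingroup topology: ((Lineage Y,(Lineage Z,Lineage A)),((Lineage U,Lineage D),Lineage N)).
The clade {Lineage D, Lineage N, Lineage U} is supported by Char. 2: its derived state 'no' occurs in exactly those taxa and in no other taxon (including the outgroup).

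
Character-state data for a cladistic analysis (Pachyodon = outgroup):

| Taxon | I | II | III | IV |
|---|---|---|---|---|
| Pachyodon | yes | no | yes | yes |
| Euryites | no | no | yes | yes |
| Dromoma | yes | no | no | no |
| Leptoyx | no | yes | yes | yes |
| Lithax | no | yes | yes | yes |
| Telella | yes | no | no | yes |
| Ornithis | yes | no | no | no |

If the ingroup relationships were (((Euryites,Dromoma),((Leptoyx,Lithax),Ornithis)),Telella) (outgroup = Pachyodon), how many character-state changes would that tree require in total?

Map each character onto (((Euryites,Dromoma),((Leptoyx,Lithax),Ornithis)),Telella) (rooted by Pachyodon) and count the minimum state changes it requires (Fitch parsimony):
I: 2; II: 1; III: 3; IV: 2.
Total tree length = 8.

8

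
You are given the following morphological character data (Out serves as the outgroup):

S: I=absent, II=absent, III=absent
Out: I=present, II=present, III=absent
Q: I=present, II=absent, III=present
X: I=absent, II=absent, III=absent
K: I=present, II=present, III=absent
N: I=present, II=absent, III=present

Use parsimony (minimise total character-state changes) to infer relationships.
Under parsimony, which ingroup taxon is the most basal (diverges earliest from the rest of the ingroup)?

K

Character polarity is set by the outgroup: the derived state is whichever differs from the outgroup's state, so for I, II the derived state is 'absent', and for the remaining characters it is 'present'.
I (derived state 'absent') is shared by S and X — a synapomorphy uniting that clade.
II (derived state 'absent') is shared by N, Q, S, and X — a synapomorphy uniting that clade.
Only N and Q show the derived state 'present' for III, supporting them as a clade.
Most parsimonious ingroup topology: (((X,S),(Q,N)),K).
K is sister to the clade containing all other ingroup taxa, so it is the earliest-diverging (most basal) ingroup lineage.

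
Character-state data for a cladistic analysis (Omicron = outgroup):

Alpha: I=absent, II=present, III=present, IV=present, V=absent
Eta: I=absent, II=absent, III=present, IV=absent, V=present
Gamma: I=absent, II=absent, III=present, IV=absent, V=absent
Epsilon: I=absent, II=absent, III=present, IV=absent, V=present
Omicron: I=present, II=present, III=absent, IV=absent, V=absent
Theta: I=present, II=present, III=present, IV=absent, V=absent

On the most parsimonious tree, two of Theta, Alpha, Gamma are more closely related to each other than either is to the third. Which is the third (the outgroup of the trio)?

Character polarity is set by the outgroup: the derived state is whichever differs from the outgroup's state, so for I, II the derived state is 'absent', and for the remaining characters it is 'present'.
Only Alpha, Epsilon, Eta, and Gamma show the derived state 'absent' for I, supporting them as a clade.
II (derived state 'absent') is shared by Epsilon, Eta, and Gamma — a synapomorphy uniting that clade.
All ingroup taxa share the derived state 'present' for III; it defines the ingroup but does not resolve relationships within it.
IV: derived state 'present' in Alpha only — an autapomorphy, so it tells us nothing about relationships among taxa.
V: derived state 'present' in Epsilon and Eta only — synapomorphy for {Epsilon, Eta}.
Most parsimonious ingroup topology: ((Alpha,(Gamma,(Epsilon,Eta))),Theta).
Alpha and Gamma share a more recent common ancestor with each other than either does with Theta, so Theta is the least closely related of the three.

Theta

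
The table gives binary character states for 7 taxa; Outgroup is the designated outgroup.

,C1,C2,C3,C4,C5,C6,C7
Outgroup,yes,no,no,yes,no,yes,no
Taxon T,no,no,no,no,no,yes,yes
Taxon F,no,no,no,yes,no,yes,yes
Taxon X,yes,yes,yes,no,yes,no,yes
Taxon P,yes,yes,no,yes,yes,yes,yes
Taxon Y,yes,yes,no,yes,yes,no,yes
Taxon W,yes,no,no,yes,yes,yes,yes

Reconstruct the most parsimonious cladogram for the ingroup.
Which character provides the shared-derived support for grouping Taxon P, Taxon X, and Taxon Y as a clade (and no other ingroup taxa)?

C2

Character polarity is set by the outgroup: the derived state is whichever differs from the outgroup's state, so for C1, C4, C6 the derived state is 'no', and for the remaining characters it is 'yes'.
Only Taxon F and Taxon T show the derived state 'no' for C1, supporting them as a clade.
C2 (derived state 'yes') is shared by Taxon P, Taxon X, and Taxon Y — a synapomorphy uniting that clade.
C3: derived state 'yes' in Taxon X only — an autapomorphy, so it tells us nothing about relationships among taxa.
C4 groups Taxon T and Taxon X, which is incompatible with the clades supported by the remaining characters; treating it as convergent (homoplasy) costs fewer steps than any alternative tree.
Only Taxon P, Taxon W, Taxon X, and Taxon Y show the derived state 'yes' for C5, supporting them as a clade.
C6 (derived state 'no') is shared by Taxon X and Taxon Y — a synapomorphy uniting that clade.
C7 (derived state 'yes') is shared by all ingroup taxa — unites the whole ingroup.
Most parsimonious ingroup topology: ((((Taxon Y,Taxon X),Taxon P),Taxon W),(Taxon F,Taxon T)).
The clade {Taxon P, Taxon X, Taxon Y} is supported by C2: its derived state 'yes' occurs in exactly those taxa and in no other taxon (including the outgroup).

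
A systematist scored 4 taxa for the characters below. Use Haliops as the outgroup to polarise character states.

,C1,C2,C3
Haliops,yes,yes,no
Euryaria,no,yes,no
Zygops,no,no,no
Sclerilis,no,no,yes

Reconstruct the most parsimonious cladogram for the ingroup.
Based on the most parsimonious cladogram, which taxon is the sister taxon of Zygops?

Character polarity is set by the outgroup: the derived state is whichever differs from the outgroup's state, so for C1, C2 the derived state is 'no', and for the remaining characters it is 'yes'.
C1 (derived state 'no') is shared by all ingroup taxa — unites the whole ingroup.
Only Sclerilis and Zygops show the derived state 'no' for C2, supporting them as a clade.
C3 (derived state 'yes') is unique to Sclerilis (autapomorphy; uninformative for grouping).
Most parsimonious ingroup topology: (Euryaria,(Zygops,Sclerilis)).
Zygops and Sclerilis form a cherry on this tree, so they are sister taxa.

Sclerilis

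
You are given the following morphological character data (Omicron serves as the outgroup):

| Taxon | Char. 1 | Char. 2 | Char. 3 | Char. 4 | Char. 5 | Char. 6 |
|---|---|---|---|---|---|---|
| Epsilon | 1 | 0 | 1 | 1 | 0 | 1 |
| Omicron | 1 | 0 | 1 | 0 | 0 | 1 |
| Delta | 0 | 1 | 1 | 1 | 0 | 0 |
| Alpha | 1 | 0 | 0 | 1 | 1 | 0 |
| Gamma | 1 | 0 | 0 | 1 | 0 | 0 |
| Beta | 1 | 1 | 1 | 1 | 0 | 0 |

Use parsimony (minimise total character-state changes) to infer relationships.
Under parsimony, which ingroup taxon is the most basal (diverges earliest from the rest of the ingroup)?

Epsilon

Character polarity is set by the outgroup: the derived state is whichever differs from the outgroup's state, so for Char. 1, Char. 3, Char. 6 the derived state is '0', and for the remaining characters it is '1'.
Char. 1 (derived state '0') is unique to Delta (autapomorphy; uninformative for grouping).
Char. 2: derived state '1' in Beta and Delta only — synapomorphy for {Beta, Delta}.
Only Alpha and Gamma show the derived state '0' for Char. 3, supporting them as a clade.
Char. 4 (derived state '1') is shared by all ingroup taxa — unites the whole ingroup.
Char. 5: derived state '1' in Alpha only — an autapomorphy, so it tells us nothing about relationships among taxa.
Char. 6: derived state '0' in Alpha, Beta, Delta, and Gamma only — synapomorphy for {Alpha, Beta, Delta, Gamma}.
Most parsimonious ingroup topology: (((Delta,Beta),(Alpha,Gamma)),Epsilon).
Epsilon is sister to the clade containing all other ingroup taxa, so it is the earliest-diverging (most basal) ingroup lineage.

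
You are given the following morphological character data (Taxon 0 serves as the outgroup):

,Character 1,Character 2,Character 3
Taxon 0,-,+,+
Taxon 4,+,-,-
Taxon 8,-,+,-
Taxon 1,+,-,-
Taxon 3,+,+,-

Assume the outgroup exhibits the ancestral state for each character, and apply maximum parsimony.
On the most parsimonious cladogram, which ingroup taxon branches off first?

Character polarity is set by the outgroup: the derived state is whichever differs from the outgroup's state, so for Character 2, Character 3 the derived state is '-', and for the remaining characters it is '+'.
Only Taxon 1, Taxon 3, and Taxon 4 show the derived state '+' for Character 1, supporting them as a clade.
Character 2 (derived state '-') is shared by Taxon 1 and Taxon 4 — a synapomorphy uniting that clade.
Character 3 (derived state '-') is shared by all ingroup taxa — unites the whole ingroup.
Most parsimonious ingroup topology: (((Taxon 4,Taxon 1),Taxon 3),Taxon 8).
Taxon 8 is sister to the clade containing all other ingroup taxa, so it is the earliest-diverging (most basal) ingroup lineage.

Taxon 8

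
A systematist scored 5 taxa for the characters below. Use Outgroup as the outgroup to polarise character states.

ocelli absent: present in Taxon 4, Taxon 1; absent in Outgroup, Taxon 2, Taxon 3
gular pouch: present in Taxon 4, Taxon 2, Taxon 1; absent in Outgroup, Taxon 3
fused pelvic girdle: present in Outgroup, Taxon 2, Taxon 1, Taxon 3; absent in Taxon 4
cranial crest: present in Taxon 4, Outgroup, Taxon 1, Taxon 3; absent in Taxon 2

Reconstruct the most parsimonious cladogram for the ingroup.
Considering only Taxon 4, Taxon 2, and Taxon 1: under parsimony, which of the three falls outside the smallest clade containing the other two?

Taxon 2

Character polarity is set by the outgroup: the derived state is whichever differs from the outgroup's state, so for fused pelvic girdle, cranial crest the derived state is 'absent', and for the remaining characters it is 'present'.
Only Taxon 1 and Taxon 4 show the derived state 'present' for ocelli absent, supporting them as a clade.
gular pouch: derived state 'present' in Taxon 1, Taxon 2, and Taxon 4 only — synapomorphy for {Taxon 1, Taxon 2, Taxon 4}.
fused pelvic girdle: derived state 'absent' in Taxon 4 only — an autapomorphy, so it tells us nothing about relationships among taxa.
cranial crest: derived state 'absent' in Taxon 2 only — an autapomorphy, so it tells us nothing about relationships among taxa.
Most parsimonious ingroup topology: (Taxon 3,((Taxon 4,Taxon 1),Taxon 2)).
Taxon 1 and Taxon 4 share a more recent common ancestor with each other than either does with Taxon 2, so Taxon 2 is the least closely related of the three.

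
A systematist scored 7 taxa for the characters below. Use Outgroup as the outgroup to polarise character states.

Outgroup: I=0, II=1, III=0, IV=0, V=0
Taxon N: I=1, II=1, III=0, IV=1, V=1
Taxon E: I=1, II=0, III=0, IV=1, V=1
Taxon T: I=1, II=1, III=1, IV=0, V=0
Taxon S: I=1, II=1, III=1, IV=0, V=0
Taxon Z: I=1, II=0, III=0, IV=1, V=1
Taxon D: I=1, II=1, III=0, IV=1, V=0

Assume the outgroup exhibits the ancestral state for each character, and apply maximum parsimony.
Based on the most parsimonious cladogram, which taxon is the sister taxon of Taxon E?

Taxon Z

Character polarity is set by the outgroup: the derived state is whichever differs from the outgroup's state, so for II the derived state is '0', and for the remaining characters it is '1'.
All ingroup taxa share the derived state '1' for I; it defines the ingroup but does not resolve relationships within it.
Only Taxon E and Taxon Z show the derived state '0' for II, supporting them as a clade.
III (derived state '1') is shared by Taxon S and Taxon T — a synapomorphy uniting that clade.
IV: derived state '1' in Taxon D, Taxon E, Taxon N, and Taxon Z only — synapomorphy for {Taxon D, Taxon E, Taxon N, Taxon Z}.
V (derived state '1') is shared by Taxon E, Taxon N, and Taxon Z — a synapomorphy uniting that clade.
Most parsimonious ingroup topology: (((Taxon N,(Taxon E,Taxon Z)),Taxon D),(Taxon T,Taxon S)).
Taxon E and Taxon Z form a cherry on this tree, so they are sister taxa.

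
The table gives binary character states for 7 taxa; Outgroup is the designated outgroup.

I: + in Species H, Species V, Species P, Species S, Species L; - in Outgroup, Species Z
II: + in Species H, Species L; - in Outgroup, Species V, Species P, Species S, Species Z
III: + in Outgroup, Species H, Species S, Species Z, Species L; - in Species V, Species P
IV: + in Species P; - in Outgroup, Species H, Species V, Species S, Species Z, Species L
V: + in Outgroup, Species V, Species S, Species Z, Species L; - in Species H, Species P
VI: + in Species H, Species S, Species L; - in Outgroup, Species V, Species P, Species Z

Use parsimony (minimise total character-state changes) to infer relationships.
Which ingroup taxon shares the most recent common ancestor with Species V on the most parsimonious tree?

Character polarity is set by the outgroup: the derived state is whichever differs from the outgroup's state, so for III, V the derived state is '-', and for the remaining characters it is '+'.
Only Species H, Species L, Species P, Species S, and Species V show the derived state '+' for I, supporting them as a clade.
Only Species H and Species L show the derived state '+' for II, supporting them as a clade.
III: derived state '-' in Species P and Species V only — synapomorphy for {Species P, Species V}.
IV: derived state '+' in Species P only — an autapomorphy, so it tells us nothing about relationships among taxa.
V (state '-') occurs in Species H and Species P but conflicts with the nesting implied by the other characters — most parsimoniously interpreted as homoplasy.
VI: derived state '+' in Species H, Species L, and Species S only — synapomorphy for {Species H, Species L, Species S}.
Most parsimonious ingroup topology: ((((Species H,Species L),Species S),(Species V,Species P)),Species Z).
Species V and Species P form a cherry on this tree, so they are sister taxa.

Species P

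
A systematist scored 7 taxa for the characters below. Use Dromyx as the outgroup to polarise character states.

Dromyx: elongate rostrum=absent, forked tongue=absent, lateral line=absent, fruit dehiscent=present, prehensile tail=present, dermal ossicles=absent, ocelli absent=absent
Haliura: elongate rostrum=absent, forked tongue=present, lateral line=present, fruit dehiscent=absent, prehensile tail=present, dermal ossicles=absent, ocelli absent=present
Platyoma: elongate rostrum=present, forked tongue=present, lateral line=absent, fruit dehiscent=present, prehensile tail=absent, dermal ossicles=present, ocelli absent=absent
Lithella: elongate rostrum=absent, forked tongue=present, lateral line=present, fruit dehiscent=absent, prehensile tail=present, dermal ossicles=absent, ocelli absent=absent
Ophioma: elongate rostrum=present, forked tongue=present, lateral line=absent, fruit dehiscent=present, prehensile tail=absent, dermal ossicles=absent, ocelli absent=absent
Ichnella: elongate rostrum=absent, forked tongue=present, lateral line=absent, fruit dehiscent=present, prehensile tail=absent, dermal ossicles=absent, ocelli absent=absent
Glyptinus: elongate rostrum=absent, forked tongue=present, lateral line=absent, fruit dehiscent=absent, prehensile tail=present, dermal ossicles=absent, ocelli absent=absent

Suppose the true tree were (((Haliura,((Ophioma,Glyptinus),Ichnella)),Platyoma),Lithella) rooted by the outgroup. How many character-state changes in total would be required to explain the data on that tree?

13

Map each character onto (((Haliura,((Ophioma,Glyptinus),Ichnella)),Platyoma),Lithella) (rooted by Dromyx) and count the minimum state changes it requires (Fitch parsimony):
elongate rostrum: 2; forked tongue: 1; lateral line: 2; fruit dehiscent: 3; prehensile tail: 3; dermal ossicles: 1; ocelli absent: 1.
Total tree length = 13.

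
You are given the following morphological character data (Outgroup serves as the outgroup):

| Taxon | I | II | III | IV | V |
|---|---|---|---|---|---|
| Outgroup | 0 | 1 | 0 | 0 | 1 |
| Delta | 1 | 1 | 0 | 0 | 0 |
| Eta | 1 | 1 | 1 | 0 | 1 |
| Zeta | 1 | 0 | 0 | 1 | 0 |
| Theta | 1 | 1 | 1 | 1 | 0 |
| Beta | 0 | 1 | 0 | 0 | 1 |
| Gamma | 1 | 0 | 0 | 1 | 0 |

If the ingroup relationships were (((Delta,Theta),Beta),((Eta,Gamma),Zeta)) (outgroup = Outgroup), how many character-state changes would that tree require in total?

12

Map each character onto (((Delta,Theta),Beta),((Eta,Gamma),Zeta)) (rooted by Outgroup) and count the minimum state changes it requires (Fitch parsimony):
I: 2; II: 2; III: 2; IV: 3; V: 3.
Total tree length = 12.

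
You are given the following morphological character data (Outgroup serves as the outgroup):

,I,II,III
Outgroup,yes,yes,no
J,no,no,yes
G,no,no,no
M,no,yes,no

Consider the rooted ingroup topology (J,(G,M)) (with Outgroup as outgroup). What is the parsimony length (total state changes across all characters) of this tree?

Map each character onto (J,(G,M)) (rooted by Outgroup) and count the minimum state changes it requires (Fitch parsimony):
I: 1; II: 2; III: 1.
Total tree length = 4.

4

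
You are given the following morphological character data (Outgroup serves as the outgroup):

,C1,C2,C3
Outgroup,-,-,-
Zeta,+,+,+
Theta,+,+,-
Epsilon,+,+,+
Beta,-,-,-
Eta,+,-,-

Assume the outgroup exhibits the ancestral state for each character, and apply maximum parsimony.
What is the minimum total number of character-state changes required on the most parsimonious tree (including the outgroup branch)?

The outgroup has state '-' for every character, so '+' is the derived state throughout.
C1 (derived state '+') is shared by Epsilon, Eta, Theta, and Zeta — a synapomorphy uniting that clade.
C2: derived state '+' in Epsilon, Theta, and Zeta only — synapomorphy for {Epsilon, Theta, Zeta}.
Only Epsilon and Zeta show the derived state '+' for C3, supporting them as a clade.
Most parsimonious ingroup topology: ((((Zeta,Epsilon),Theta),Eta),Beta).
Changes per character on this tree: C1: 1; C2: 1; C3: 1.
Total = 3.

3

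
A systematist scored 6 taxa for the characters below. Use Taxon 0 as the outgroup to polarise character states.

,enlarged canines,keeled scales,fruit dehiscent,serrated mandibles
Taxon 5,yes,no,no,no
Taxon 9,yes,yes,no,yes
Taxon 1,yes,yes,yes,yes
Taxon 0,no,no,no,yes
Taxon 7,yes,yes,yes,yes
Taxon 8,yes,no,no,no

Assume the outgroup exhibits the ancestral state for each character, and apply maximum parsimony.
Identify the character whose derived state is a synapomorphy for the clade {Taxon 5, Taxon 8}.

Character polarity is set by the outgroup: the derived state is whichever differs from the outgroup's state, so for serrated mandibles the derived state is 'no', and for the remaining characters it is 'yes'.
All ingroup taxa share the derived state 'yes' for enlarged canines; it defines the ingroup but does not resolve relationships within it.
keeled scales: derived state 'yes' in Taxon 1, Taxon 7, and Taxon 9 only — synapomorphy for {Taxon 1, Taxon 7, Taxon 9}.
fruit dehiscent: derived state 'yes' in Taxon 1 and Taxon 7 only — synapomorphy for {Taxon 1, Taxon 7}.
serrated mandibles: derived state 'no' in Taxon 5 and Taxon 8 only — synapomorphy for {Taxon 5, Taxon 8}.
Most parsimonious ingroup topology: (((Taxon 7,Taxon 1),Taxon 9),(Taxon 5,Taxon 8)).
The clade {Taxon 5, Taxon 8} is supported by serrated mandibles: its derived state 'no' occurs in exactly those taxa and in no other taxon (including the outgroup).

serrated mandibles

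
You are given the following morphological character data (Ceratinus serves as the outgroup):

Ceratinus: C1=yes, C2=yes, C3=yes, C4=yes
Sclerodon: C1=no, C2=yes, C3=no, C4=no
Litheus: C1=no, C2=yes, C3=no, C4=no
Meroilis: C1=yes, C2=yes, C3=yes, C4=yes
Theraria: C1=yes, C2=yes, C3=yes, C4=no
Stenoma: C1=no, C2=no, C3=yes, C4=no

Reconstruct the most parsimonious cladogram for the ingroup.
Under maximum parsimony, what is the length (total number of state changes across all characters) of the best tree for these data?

The outgroup has state 'yes' for every character, so 'no' is the derived state throughout.
C1 (derived state 'no') is shared by Litheus, Sclerodon, and Stenoma — a synapomorphy uniting that clade.
C2 (derived state 'no') is unique to Stenoma (autapomorphy; uninformative for grouping).
Only Litheus and Sclerodon show the derived state 'no' for C3, supporting them as a clade.
Only Litheus, Sclerodon, Stenoma, and Theraria show the derived state 'no' for C4, supporting them as a clade.
Most parsimonious ingroup topology: ((((Sclerodon,Litheus),Stenoma),Theraria),Meroilis).
Changes per character on this tree: C1: 1; C2: 1; C3: 1; C4: 1.
Total = 4.

4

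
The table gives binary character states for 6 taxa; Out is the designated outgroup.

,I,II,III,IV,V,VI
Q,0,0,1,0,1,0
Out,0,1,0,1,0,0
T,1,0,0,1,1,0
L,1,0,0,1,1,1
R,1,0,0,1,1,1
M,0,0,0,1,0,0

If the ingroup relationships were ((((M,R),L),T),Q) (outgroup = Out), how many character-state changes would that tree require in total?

9

Map each character onto ((((M,R),L),T),Q) (rooted by Out) and count the minimum state changes it requires (Fitch parsimony):
I: 2; II: 1; III: 1; IV: 1; V: 2; VI: 2.
Total tree length = 9.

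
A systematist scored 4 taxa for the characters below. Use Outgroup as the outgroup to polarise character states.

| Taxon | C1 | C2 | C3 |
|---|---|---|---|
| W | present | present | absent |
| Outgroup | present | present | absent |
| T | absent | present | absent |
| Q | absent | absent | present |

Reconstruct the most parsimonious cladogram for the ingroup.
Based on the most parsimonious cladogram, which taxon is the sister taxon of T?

Character polarity is set by the outgroup: the derived state is whichever differs from the outgroup's state, so for C1, C2 the derived state is 'absent', and for the remaining characters it is 'present'.
Only Q and T show the derived state 'absent' for C1, supporting them as a clade.
C2 (derived state 'absent') is unique to Q (autapomorphy; uninformative for grouping).
C3 (derived state 'present') is unique to Q (autapomorphy; uninformative for grouping).
Most parsimonious ingroup topology: ((T,Q),W).
T and Q form a cherry on this tree, so they are sister taxa.

Q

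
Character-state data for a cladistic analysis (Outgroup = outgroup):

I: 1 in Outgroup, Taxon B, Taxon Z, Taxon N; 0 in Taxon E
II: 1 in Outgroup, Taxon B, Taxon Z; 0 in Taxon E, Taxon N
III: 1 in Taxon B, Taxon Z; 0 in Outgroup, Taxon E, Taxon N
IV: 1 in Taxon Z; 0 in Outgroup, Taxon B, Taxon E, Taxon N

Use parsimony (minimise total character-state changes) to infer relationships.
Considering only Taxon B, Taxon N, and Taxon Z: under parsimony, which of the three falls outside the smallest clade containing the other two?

Character polarity is set by the outgroup: the derived state is whichever differs from the outgroup's state, so for I, II the derived state is '0', and for the remaining characters it is '1'.
I (derived state '0') is unique to Taxon E (autapomorphy; uninformative for grouping).
II (derived state '0') is shared by Taxon E and Taxon N — a synapomorphy uniting that clade.
Only Taxon B and Taxon Z show the derived state '1' for III, supporting them as a clade.
IV (derived state '1') is unique to Taxon Z (autapomorphy; uninformative for grouping).
Most parsimonious ingroup topology: ((Taxon B,Taxon Z),(Taxon E,Taxon N)).
Taxon Z and Taxon B share a more recent common ancestor with each other than either does with Taxon N, so Taxon N is the least closely related of the three.

Taxon N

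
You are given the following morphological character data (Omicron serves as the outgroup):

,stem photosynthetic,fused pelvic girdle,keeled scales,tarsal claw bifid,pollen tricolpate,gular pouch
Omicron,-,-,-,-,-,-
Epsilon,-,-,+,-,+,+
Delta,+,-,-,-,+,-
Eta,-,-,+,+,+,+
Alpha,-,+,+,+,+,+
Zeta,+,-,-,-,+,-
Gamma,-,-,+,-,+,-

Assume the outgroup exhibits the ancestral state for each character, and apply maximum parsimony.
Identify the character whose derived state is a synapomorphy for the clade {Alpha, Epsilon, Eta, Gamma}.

keeled scales

The outgroup has state '-' for every character, so '+' is the derived state throughout.
stem photosynthetic: derived state '+' in Delta and Zeta only — synapomorphy for {Delta, Zeta}.
fused pelvic girdle (derived state '+') is unique to Alpha (autapomorphy; uninformative for grouping).
keeled scales: derived state '+' in Alpha, Epsilon, Eta, and Gamma only — synapomorphy for {Alpha, Epsilon, Eta, Gamma}.
tarsal claw bifid (derived state '+') is shared by Alpha and Eta — a synapomorphy uniting that clade.
pollen tricolpate (derived state '+') is shared by all ingroup taxa — unites the whole ingroup.
gular pouch (derived state '+') is shared by Alpha, Epsilon, and Eta — a synapomorphy uniting that clade.
Most parsimonious ingroup topology: (((Epsilon,(Eta,Alpha)),Gamma),(Delta,Zeta)).
The clade {Alpha, Epsilon, Eta, Gamma} is supported by keeled scales: its derived state '+' occurs in exactly those taxa and in no other taxon (including the outgroup).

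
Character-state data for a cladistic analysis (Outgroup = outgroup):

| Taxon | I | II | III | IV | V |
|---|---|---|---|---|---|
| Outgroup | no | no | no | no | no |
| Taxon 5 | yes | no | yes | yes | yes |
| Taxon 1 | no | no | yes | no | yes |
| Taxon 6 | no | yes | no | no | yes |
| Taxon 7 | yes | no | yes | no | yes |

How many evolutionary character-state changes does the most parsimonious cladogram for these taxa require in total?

The outgroup has state 'no' for every character, so 'yes' is the derived state throughout.
I: derived state 'yes' in Taxon 5 and Taxon 7 only — synapomorphy for {Taxon 5, Taxon 7}.
II: derived state 'yes' in Taxon 6 only — an autapomorphy, so it tells us nothing about relationships among taxa.
III: derived state 'yes' in Taxon 1, Taxon 5, and Taxon 7 only — synapomorphy for {Taxon 1, Taxon 5, Taxon 7}.
IV (derived state 'yes') is unique to Taxon 5 (autapomorphy; uninformative for grouping).
V (derived state 'yes') is shared by all ingroup taxa — unites the whole ingroup.
Most parsimonious ingroup topology: (((Taxon 5,Taxon 7),Taxon 1),Taxon 6).
Changes per character on this tree: I: 1; II: 1; III: 1; IV: 1; V: 1.
Total = 5.

5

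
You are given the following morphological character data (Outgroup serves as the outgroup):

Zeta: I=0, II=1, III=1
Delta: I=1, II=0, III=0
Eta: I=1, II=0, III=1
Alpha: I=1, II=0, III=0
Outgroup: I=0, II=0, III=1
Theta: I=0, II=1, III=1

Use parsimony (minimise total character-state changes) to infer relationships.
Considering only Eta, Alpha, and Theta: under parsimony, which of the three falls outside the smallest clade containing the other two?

Character polarity is set by the outgroup: the derived state is whichever differs from the outgroup's state, so for III the derived state is '0', and for the remaining characters it is '1'.
Only Alpha, Delta, and Eta show the derived state '1' for I, supporting them as a clade.
II: derived state '1' in Theta and Zeta only — synapomorphy for {Theta, Zeta}.
Only Alpha and Delta show the derived state '0' for III, supporting them as a clade.
Most parsimonious ingroup topology: (((Delta,Alpha),Eta),(Theta,Zeta)).
Eta and Alpha share a more recent common ancestor with each other than either does with Theta, so Theta is the least closely related of the three.

Theta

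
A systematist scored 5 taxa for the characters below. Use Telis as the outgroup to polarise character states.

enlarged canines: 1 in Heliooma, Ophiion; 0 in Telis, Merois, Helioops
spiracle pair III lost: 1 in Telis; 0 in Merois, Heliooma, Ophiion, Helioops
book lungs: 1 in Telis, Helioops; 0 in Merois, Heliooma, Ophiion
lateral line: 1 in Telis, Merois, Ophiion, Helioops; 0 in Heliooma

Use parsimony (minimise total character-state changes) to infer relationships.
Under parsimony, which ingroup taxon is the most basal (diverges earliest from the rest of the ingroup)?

Character polarity is set by the outgroup: the derived state is whichever differs from the outgroup's state, so for spiracle pair III lost, book lungs, lateral line the derived state is '0', and for the remaining characters it is '1'.
enlarged canines: derived state '1' in Heliooma and Ophiion only — synapomorphy for {Heliooma, Ophiion}.
spiracle pair III lost (derived state '0') is shared by all ingroup taxa — unites the whole ingroup.
book lungs (derived state '0') is shared by Heliooma, Merois, and Ophiion — a synapomorphy uniting that clade.
lateral line (derived state '0') is unique to Heliooma (autapomorphy; uninformative for grouping).
Most parsimonious ingroup topology: ((Merois,(Heliooma,Ophiion)),Helioops).
Helioops is sister to the clade containing all other ingroup taxa, so it is the earliest-diverging (most basal) ingroup lineage.

Helioops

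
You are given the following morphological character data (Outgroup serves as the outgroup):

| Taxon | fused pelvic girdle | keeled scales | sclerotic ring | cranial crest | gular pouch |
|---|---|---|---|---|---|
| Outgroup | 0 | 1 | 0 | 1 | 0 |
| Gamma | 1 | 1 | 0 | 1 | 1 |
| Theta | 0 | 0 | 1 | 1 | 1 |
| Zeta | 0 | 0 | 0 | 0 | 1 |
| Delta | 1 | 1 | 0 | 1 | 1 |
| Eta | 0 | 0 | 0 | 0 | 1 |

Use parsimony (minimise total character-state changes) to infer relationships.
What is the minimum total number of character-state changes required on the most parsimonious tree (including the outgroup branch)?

5

Character polarity is set by the outgroup: the derived state is whichever differs from the outgroup's state, so for keeled scales, cranial crest the derived state is '0', and for the remaining characters it is '1'.
Only Delta and Gamma show the derived state '1' for fused pelvic girdle, supporting them as a clade.
keeled scales (derived state '0') is shared by Eta, Theta, and Zeta — a synapomorphy uniting that clade.
sclerotic ring (derived state '1') is unique to Theta (autapomorphy; uninformative for grouping).
Only Eta and Zeta show the derived state '0' for cranial crest, supporting them as a clade.
gular pouch (derived state '1') is shared by all ingroup taxa — unites the whole ingroup.
Most parsimonious ingroup topology: ((Gamma,Delta),(Theta,(Zeta,Eta))).
Changes per character on this tree: fused pelvic girdle: 1; keeled scales: 1; sclerotic ring: 1; cranial crest: 1; gular pouch: 1.
Total = 5.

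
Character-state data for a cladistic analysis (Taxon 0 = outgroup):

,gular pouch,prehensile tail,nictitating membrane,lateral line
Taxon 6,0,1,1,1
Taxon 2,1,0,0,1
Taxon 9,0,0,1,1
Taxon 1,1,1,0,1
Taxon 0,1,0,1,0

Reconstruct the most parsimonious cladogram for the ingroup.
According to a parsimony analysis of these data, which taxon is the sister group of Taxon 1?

Taxon 2

Character polarity is set by the outgroup: the derived state is whichever differs from the outgroup's state, so for gular pouch, nictitating membrane the derived state is '0', and for the remaining characters it is '1'.
gular pouch (derived state '0') is shared by Taxon 6 and Taxon 9 — a synapomorphy uniting that clade.
prehensile tail groups Taxon 1 and Taxon 6, which is incompatible with the clades supported by the remaining characters; treating it as convergent (homoplasy) costs fewer steps than any alternative tree.
nictitating membrane: derived state '0' in Taxon 1 and Taxon 2 only — synapomorphy for {Taxon 1, Taxon 2}.
All ingroup taxa share the derived state '1' for lateral line; it defines the ingroup but does not resolve relationships within it.
Most parsimonious ingroup topology: ((Taxon 2,Taxon 1),(Taxon 6,Taxon 9)).
Taxon 1 and Taxon 2 form a cherry on this tree, so they are sister taxa.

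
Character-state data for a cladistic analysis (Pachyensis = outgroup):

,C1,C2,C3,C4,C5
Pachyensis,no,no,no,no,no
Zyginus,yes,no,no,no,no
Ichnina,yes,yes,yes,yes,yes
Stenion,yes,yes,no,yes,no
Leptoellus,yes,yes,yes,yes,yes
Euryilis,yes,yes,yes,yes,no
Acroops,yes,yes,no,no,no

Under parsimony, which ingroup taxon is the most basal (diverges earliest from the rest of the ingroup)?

Zyginus

The outgroup has state 'no' for every character, so 'yes' is the derived state throughout.
C1 (derived state 'yes') is shared by all ingroup taxa — unites the whole ingroup.
C2 (derived state 'yes') is shared by Acroops, Euryilis, Ichnina, Leptoellus, and Stenion — a synapomorphy uniting that clade.
C3: derived state 'yes' in Euryilis, Ichnina, and Leptoellus only — synapomorphy for {Euryilis, Ichnina, Leptoellus}.
Only Euryilis, Ichnina, Leptoellus, and Stenion show the derived state 'yes' for C4, supporting them as a clade.
C5: derived state 'yes' in Ichnina and Leptoellus only — synapomorphy for {Ichnina, Leptoellus}.
Most parsimonious ingroup topology: (Zyginus,((((Ichnina,Leptoellus),Euryilis),Stenion),Acroops)).
Zyginus is sister to the clade containing all other ingroup taxa, so it is the earliest-diverging (most basal) ingroup lineage.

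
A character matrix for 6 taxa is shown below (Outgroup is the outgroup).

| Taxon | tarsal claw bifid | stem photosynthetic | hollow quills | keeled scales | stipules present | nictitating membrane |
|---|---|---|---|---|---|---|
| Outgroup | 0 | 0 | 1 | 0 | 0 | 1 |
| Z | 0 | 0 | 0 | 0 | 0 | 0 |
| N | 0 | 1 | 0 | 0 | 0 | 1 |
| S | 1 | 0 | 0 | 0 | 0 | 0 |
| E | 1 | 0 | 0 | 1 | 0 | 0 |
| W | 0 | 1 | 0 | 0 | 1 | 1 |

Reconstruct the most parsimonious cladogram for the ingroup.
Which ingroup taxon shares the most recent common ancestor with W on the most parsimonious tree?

Character polarity is set by the outgroup: the derived state is whichever differs from the outgroup's state, so for hollow quills, nictitating membrane the derived state is '0', and for the remaining characters it is '1'.
tarsal claw bifid (derived state '1') is shared by E and S — a synapomorphy uniting that clade.
Only N and W show the derived state '1' for stem photosynthetic, supporting them as a clade.
All ingroup taxa share the derived state '0' for hollow quills; it defines the ingroup but does not resolve relationships within it.
keeled scales (derived state '1') is unique to E (autapomorphy; uninformative for grouping).
stipules present: derived state '1' in W only — an autapomorphy, so it tells us nothing about relationships among taxa.
nictitating membrane: derived state '0' in E, S, and Z only — synapomorphy for {E, S, Z}.
Most parsimonious ingroup topology: ((Z,(S,E)),(N,W)).
W and N form a cherry on this tree, so they are sister taxa.

N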